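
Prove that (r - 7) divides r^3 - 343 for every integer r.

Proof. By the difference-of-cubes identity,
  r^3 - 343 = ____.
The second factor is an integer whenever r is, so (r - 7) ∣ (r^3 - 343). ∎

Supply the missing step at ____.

Polynomial division of r^3 - 343 by r - 7 leaves remainder 0 and quotient r^2 + 7r + 49.
Hence r^3 - 343 = (r - 7)(r^2 + 7r + 49).

(r - 7)(r^2 + 7r + 49)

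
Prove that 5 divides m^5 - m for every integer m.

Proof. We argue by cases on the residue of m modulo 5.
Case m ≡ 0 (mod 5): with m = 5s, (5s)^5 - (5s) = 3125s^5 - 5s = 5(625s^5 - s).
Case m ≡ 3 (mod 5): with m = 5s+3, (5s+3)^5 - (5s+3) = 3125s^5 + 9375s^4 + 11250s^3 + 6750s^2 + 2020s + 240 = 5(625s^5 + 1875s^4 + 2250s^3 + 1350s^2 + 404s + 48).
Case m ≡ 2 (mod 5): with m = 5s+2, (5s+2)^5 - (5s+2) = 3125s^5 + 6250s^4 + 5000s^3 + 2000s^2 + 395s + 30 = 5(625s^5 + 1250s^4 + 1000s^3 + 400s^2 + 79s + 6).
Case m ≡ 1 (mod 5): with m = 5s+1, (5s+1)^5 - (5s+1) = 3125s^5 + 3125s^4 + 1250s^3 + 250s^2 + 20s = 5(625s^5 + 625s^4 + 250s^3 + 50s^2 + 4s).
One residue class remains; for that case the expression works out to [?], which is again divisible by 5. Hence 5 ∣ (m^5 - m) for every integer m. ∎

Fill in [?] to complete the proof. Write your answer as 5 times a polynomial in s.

Only m ≡ 4 (mod 5) is unaccounted for. Put m = 5s+4:
(5s+4)^5 - (5s+4) expands to 3125s^5 + 12500s^4 + 20000s^3 + 16000s^2 + 6395s + 1020,
and factoring out 5 leaves 5(625s^5 + 2500s^4 + 4000s^3 + 3200s^2 + 1279s + 204).

5(625s^5 + 2500s^4 + 4000s^3 + 3200s^2 + 1279s + 204)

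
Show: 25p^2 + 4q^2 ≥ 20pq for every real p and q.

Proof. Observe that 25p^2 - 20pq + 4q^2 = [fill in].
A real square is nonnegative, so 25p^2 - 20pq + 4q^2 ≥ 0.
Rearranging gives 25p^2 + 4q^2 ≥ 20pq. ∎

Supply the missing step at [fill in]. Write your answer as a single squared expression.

(5p - 2q)^2

The leading and trailing coefficients are 5^2 and 2^2, and 20 = 2·5·2, so the trinomial is (5p - 2q)^2.
Hence 25p^2 - 20pq + 4q^2 ≥ 0.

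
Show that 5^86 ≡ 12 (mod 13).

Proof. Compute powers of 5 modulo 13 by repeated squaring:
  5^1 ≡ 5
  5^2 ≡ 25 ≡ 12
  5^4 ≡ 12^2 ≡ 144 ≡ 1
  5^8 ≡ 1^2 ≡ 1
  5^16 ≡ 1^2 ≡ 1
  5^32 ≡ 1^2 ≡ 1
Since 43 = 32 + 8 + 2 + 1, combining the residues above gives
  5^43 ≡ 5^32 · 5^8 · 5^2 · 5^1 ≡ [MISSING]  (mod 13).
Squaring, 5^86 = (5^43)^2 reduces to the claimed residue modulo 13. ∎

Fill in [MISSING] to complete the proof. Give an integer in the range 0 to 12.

Multiply the listed residues: 1 · 1 · 12 · 5 = 1 → 12 → 60.
Reducing modulo 13: 60 = 4·13 + 8, so 5^43 ≡ 8.

8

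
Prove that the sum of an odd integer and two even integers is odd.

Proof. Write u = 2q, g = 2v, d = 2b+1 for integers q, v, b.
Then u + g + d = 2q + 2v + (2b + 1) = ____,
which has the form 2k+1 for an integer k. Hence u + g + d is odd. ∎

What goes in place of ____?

Expanding: 2q + 2v + (2b + 1) = 2b + 2q + 2v + 1.
Every term except the constant is even, so this is 2(b + q + v) + 1,
and b + q + v ∈ ℤ gives the required form.

2(b + q + v) + 1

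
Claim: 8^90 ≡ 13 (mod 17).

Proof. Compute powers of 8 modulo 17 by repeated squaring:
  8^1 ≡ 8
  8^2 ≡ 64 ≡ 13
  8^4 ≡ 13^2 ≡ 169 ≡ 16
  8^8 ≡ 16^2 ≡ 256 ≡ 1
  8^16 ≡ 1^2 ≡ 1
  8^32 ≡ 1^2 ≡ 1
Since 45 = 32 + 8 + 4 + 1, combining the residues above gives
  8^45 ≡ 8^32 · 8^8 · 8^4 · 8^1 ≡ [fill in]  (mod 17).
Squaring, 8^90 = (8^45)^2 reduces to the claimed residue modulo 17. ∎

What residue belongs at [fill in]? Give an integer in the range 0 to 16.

8^32 · 8^8 · 8^4 · 8^1 ≡ 1 · 1 · 16 · 8 = 128.
128 mod 17 = 9, so 8^45 ≡ 9 (mod 17).

9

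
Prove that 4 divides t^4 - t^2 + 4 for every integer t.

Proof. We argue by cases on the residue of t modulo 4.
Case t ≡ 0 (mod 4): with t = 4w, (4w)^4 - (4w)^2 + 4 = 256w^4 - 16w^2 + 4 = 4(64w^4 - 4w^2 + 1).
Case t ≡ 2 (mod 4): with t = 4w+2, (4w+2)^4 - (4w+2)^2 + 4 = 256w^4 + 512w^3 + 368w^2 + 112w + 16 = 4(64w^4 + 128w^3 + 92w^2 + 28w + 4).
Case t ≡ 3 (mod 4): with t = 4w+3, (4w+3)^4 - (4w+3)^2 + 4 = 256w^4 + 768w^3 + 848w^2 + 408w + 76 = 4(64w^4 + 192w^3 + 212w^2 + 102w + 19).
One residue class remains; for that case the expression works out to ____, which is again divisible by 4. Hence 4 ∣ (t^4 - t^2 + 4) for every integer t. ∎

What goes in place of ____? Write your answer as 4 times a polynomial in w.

4(64w^4 + 64w^3 + 20w^2 + 2w + 1)

Only t ≡ 1 (mod 4) is unaccounted for. Put t = 4w+1:
(4w+1)^4 - (4w+1)^2 + 4 expands to 256w^4 + 256w^3 + 80w^2 + 8w + 4,
and factoring out 4 leaves 4(64w^4 + 64w^3 + 20w^2 + 2w + 1).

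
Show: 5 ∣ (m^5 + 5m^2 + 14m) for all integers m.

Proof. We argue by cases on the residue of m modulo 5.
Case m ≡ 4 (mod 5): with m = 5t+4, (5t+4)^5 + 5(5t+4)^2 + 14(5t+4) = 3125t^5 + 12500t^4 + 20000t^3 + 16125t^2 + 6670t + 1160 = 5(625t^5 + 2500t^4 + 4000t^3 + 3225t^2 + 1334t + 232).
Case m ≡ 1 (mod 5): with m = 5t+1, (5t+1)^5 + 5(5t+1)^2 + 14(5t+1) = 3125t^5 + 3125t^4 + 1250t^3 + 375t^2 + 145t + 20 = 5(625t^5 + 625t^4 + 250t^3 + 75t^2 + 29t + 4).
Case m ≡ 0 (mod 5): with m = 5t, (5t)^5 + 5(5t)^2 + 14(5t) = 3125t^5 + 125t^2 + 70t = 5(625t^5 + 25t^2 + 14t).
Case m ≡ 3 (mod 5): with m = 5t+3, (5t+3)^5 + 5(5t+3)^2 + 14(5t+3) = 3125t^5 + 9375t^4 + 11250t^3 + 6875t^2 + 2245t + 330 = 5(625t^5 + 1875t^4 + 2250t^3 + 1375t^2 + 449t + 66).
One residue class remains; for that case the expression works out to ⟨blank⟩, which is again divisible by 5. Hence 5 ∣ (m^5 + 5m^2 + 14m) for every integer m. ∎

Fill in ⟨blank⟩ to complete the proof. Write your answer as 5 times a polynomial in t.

5(625t^5 + 1250t^4 + 1000t^3 + 425t^2 + 114t + 16)

Only m ≡ 2 (mod 5) is unaccounted for. Put m = 5t+2:
(5t+2)^5 + 5(5t+2)^2 + 14(5t+2) expands to 3125t^5 + 6250t^4 + 5000t^3 + 2125t^2 + 570t + 80,
and factoring out 5 leaves 5(625t^5 + 1250t^4 + 1000t^3 + 425t^2 + 114t + 16).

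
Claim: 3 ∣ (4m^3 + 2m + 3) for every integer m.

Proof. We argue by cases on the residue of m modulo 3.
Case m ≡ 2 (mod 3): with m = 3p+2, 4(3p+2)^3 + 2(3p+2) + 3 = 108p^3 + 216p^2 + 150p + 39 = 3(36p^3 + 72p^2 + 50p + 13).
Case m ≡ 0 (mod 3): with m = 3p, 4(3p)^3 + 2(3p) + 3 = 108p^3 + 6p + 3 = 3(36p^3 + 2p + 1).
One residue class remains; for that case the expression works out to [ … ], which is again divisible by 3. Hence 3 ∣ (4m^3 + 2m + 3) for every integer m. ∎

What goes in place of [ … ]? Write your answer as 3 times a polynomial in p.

3(36p^3 + 36p^2 + 14p + 3)

The residues treated are {2, 0}, so the missing case is m ≡ 1 (mod 3); write m = 3p+1.
Then 4(3p+1)^3 + 2(3p+1) + 3 = 108p^3 + 108p^2 + 42p + 9 = 3(36p^3 + 36p^2 + 14p + 3).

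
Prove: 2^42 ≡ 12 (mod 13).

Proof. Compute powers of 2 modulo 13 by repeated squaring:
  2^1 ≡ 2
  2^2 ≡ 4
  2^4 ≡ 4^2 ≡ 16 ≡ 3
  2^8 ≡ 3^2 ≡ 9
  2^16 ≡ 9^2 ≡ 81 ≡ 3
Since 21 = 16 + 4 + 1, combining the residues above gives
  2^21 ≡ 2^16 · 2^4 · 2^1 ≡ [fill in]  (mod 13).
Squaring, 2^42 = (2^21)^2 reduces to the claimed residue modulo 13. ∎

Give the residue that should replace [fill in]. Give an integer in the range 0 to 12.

5

Multiply the listed residues: 3 · 3 · 2 = 9 → 18.
Reducing modulo 13: 18 = 1·13 + 5, so 2^21 ≡ 5.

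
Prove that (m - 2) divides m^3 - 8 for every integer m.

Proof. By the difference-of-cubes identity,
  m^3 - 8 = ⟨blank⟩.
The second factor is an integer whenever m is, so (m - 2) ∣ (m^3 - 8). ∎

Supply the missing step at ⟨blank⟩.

Polynomial division of m^3 - 8 by m - 2 leaves remainder 0 and quotient m^2 + 2m + 4.
Hence m^3 - 8 = (m - 2)(m^2 + 2m + 4).

(m - 2)(m^2 + 2m + 4)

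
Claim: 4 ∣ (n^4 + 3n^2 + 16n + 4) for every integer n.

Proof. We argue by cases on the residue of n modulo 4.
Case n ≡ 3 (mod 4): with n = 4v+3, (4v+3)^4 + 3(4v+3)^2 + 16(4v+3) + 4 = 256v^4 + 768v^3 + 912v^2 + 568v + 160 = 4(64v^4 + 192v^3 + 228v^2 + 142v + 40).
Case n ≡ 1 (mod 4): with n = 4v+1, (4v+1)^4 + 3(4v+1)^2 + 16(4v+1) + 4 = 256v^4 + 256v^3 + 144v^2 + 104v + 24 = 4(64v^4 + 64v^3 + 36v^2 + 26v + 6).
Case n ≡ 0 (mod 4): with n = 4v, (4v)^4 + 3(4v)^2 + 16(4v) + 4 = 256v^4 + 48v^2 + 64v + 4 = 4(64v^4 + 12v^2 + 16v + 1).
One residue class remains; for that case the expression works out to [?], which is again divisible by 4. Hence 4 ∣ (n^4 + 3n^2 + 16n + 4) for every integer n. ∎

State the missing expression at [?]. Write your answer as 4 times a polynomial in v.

4(64v^4 + 128v^3 + 108v^2 + 60v + 16)

Only n ≡ 2 (mod 4) is unaccounted for. Put n = 4v+2:
(4v+2)^4 + 3(4v+2)^2 + 16(4v+2) + 4 expands to 256v^4 + 512v^3 + 432v^2 + 240v + 64,
and factoring out 4 leaves 4(64v^4 + 128v^3 + 108v^2 + 60v + 16).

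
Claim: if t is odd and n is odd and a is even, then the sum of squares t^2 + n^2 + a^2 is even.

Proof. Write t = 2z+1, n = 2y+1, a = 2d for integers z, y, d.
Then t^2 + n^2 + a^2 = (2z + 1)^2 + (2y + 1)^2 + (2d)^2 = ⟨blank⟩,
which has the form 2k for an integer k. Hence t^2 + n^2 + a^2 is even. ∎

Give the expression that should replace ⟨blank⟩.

(2z + 1)^2 + (2y + 1)^2 + (2d)^2 = 4d^2 + 4y^2 + 4y + 4z^2 + 4z + 2
= 2(2d^2 + 2y^2 + 2y + 2z^2 + 2z + 1).
Since 2d^2 + 2y^2 + 2y + 2z^2 + 2z + 1 is an integer, the sum of squares is of the form 2k for an integer k.

2(2d^2 + 2y^2 + 2y + 2z^2 + 2z + 1)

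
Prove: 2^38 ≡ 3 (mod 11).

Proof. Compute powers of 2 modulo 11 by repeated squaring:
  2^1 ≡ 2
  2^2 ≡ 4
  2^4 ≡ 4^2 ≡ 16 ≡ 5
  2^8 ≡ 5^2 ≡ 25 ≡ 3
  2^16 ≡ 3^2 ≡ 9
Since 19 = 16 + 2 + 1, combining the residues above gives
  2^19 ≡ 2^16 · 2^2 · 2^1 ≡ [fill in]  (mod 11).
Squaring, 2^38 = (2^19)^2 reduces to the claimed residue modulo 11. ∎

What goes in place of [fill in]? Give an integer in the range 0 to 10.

6

Multiply the listed residues: 9 · 4 · 2 = 36 → 72.
Reducing modulo 11: 72 = 6·11 + 6, so 2^19 ≡ 6.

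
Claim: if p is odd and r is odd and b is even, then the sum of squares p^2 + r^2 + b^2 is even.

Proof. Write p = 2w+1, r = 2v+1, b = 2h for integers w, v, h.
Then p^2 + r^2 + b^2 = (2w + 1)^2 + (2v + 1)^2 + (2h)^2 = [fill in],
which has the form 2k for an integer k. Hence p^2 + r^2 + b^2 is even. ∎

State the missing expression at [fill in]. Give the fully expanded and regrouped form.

2(2h^2 + 2v^2 + 2v + 2w^2 + 2w + 1)

Expanding: (2w + 1)^2 + (2v + 1)^2 + (2h)^2 = 4h^2 + 4v^2 + 4v + 4w^2 + 4w + 2.
Every term is even; pulling out the factor of 2 gives 2(2h^2 + 2v^2 + 2v + 2w^2 + 2w + 1).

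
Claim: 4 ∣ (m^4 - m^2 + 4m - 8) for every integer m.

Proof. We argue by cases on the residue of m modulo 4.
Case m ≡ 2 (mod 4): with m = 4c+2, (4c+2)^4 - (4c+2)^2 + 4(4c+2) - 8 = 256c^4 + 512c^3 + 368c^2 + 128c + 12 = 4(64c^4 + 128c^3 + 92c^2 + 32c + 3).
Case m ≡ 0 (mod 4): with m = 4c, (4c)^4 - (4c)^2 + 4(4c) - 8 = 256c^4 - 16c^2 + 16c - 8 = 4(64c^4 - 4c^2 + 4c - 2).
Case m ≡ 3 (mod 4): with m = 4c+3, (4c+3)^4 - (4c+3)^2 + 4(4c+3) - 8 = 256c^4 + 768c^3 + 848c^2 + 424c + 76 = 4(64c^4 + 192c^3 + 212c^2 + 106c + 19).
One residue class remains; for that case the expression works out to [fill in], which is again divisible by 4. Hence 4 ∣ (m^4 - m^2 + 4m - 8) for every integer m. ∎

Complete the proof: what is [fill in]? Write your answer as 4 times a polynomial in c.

Only m ≡ 1 (mod 4) is unaccounted for. Put m = 4c+1:
(4c+1)^4 - (4c+1)^2 + 4(4c+1) - 8 expands to 256c^4 + 256c^3 + 80c^2 + 24c - 4,
and factoring out 4 leaves 4(64c^4 + 64c^3 + 20c^2 + 6c - 1).

4(64c^4 + 64c^3 + 20c^2 + 6c - 1)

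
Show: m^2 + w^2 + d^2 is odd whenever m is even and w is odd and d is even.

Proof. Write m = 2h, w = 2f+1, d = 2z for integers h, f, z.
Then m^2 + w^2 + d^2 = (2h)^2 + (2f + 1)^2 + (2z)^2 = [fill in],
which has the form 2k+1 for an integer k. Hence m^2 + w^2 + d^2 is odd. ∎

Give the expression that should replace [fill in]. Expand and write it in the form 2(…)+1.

(2h)^2 + (2f + 1)^2 + (2z)^2 = 4f^2 + 4f + 4h^2 + 4z^2 + 1
= 2(2f^2 + 2f + 2h^2 + 2z^2) + 1.
Since 2f^2 + 2f + 2h^2 + 2z^2 is an integer, the sum of squares is of the form 2k+1 for an integer k.

2(2f^2 + 2f + 2h^2 + 2z^2) + 1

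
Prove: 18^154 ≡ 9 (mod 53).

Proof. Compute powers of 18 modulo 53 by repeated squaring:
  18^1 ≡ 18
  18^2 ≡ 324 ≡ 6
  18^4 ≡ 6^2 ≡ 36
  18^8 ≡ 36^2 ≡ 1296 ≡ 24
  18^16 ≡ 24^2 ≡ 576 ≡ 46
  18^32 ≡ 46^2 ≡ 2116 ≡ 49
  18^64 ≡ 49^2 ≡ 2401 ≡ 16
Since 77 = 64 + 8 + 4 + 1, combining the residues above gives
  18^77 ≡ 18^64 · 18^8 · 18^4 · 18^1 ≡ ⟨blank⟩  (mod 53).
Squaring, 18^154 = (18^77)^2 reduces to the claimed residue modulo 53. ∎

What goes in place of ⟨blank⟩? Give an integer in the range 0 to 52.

18^64 · 18^8 · 18^4 · 18^1 ≡ 16 · 24 · 36 · 18 = 248832.
248832 mod 53 = 50, so 18^77 ≡ 50 (mod 53).

50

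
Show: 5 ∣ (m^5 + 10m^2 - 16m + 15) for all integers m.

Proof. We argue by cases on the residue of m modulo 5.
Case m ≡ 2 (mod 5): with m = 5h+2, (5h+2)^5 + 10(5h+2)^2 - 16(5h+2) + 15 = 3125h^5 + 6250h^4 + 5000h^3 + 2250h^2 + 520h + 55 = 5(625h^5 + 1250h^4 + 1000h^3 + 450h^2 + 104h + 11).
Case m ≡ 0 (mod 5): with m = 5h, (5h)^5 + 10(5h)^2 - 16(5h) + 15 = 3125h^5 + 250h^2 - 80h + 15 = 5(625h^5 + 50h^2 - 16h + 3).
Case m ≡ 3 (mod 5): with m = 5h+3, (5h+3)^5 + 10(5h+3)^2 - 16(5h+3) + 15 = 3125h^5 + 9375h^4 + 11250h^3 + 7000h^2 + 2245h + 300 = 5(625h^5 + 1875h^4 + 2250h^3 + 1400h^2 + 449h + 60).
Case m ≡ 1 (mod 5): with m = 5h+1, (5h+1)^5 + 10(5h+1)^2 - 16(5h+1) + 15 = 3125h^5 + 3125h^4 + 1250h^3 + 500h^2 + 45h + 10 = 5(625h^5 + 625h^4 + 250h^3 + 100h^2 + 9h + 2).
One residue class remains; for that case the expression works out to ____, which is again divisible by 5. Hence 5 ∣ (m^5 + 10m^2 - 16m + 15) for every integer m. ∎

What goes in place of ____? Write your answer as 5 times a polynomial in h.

The residues treated are {2, 0, 3, 1}, so the missing case is m ≡ 4 (mod 5); write m = 5h+4.
Then (5h+4)^5 + 10(5h+4)^2 - 16(5h+4) + 15 = 3125h^5 + 12500h^4 + 20000h^3 + 16250h^2 + 6720h + 1135 = 5(625h^5 + 2500h^4 + 4000h^3 + 3250h^2 + 1344h + 227).

5(625h^5 + 2500h^4 + 4000h^3 + 3250h^2 + 1344h + 227)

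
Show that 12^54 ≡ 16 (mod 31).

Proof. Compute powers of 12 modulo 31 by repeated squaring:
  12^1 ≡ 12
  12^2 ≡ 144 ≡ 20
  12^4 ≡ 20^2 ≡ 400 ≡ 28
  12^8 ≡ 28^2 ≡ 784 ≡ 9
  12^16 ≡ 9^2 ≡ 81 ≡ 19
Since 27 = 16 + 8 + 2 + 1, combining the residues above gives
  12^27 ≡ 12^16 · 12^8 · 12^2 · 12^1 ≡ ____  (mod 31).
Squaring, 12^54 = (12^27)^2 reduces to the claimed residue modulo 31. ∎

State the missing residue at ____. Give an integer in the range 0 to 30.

12^16 · 12^8 · 12^2 · 12^1 ≡ 19 · 9 · 20 · 12 = 41040.
41040 mod 31 = 27, so 12^27 ≡ 27 (mod 31).

27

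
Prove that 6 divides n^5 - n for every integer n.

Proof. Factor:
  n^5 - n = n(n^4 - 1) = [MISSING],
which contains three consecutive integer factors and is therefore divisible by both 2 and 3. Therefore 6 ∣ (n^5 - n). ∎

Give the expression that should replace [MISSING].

n^4 - 1 = (n^2 - 1)(n^2 + 1), and n^2 - 1 = (n-1)(n+1).
So n(n^4 - 1) = (n - 1)n(n + 1)(n^2 + 1).

(n - 1)n(n + 1)(n^2 + 1)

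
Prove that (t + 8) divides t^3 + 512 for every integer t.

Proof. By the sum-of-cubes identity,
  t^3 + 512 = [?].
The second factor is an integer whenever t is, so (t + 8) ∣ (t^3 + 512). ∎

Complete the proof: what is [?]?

Polynomial division of t^3 + 512 by t + 8 leaves remainder 0 and quotient t^2 - 8t + 64.
Hence t^3 + 512 = (t + 8)(t^2 - 8t + 64).

(t + 8)(t^2 - 8t + 64)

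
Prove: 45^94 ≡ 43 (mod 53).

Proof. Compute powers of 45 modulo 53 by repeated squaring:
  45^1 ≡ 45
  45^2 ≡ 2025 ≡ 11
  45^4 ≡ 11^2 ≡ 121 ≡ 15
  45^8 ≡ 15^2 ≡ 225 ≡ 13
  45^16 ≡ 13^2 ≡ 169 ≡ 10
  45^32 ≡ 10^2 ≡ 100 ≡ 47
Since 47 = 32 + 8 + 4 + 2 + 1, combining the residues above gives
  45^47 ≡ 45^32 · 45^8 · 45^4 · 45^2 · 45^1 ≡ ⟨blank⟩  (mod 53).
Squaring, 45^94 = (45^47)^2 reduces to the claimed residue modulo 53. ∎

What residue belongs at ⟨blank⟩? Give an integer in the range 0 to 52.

45^32 · 45^8 · 45^4 · 45^2 · 45^1 ≡ 47 · 13 · 15 · 11 · 45 = 4536675.
4536675 mod 53 = 34, so 45^47 ≡ 34 (mod 53).

34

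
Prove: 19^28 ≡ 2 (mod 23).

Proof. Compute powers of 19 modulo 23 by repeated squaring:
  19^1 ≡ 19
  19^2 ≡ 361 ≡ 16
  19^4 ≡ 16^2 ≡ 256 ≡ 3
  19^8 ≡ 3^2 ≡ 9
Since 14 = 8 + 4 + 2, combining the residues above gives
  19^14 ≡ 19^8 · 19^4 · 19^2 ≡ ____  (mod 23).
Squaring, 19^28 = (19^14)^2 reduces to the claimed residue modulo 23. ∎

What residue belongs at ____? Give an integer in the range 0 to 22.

18

Multiply the listed residues: 9 · 3 · 16 = 27 → 432.
Reducing modulo 23: 432 = 18·23 + 18, so 19^14 ≡ 18.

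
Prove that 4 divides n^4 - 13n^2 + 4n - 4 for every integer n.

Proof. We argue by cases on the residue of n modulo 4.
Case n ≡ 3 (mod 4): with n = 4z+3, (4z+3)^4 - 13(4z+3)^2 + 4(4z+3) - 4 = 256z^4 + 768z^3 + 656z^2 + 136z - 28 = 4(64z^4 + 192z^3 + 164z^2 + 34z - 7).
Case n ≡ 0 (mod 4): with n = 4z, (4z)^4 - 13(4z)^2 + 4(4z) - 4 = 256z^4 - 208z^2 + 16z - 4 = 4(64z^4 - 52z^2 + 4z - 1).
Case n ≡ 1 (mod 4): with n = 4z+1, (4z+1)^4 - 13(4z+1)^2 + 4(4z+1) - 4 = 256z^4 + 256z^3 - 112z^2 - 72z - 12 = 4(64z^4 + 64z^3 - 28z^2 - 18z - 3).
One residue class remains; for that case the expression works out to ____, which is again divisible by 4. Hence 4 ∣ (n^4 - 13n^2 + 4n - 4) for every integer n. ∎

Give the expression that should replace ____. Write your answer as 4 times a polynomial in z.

4(64z^4 + 128z^3 + 44z^2 - 16z - 8)

The residues treated are {3, 0, 1}, so the missing case is n ≡ 2 (mod 4); write n = 4z+2.
Then (4z+2)^4 - 13(4z+2)^2 + 4(4z+2) - 4 = 256z^4 + 512z^3 + 176z^2 - 64z - 32 = 4(64z^4 + 128z^3 + 44z^2 - 16z - 8).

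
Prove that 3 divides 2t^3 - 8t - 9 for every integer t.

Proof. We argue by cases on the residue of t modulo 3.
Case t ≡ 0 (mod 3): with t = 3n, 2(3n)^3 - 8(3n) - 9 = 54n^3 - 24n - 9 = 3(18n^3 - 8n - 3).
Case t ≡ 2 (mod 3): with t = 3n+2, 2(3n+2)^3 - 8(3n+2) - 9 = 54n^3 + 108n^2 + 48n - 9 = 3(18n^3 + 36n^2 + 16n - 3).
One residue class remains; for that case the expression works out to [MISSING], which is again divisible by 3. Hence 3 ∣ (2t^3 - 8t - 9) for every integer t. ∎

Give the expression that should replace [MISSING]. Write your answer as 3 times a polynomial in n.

3(18n^3 + 18n^2 - 2n - 5)

The residues treated are {0, 2}, so the missing case is t ≡ 1 (mod 3); write t = 3n+1.
Then 2(3n+1)^3 - 8(3n+1) - 9 = 54n^3 + 54n^2 - 6n - 15 = 3(18n^3 + 18n^2 - 2n - 5).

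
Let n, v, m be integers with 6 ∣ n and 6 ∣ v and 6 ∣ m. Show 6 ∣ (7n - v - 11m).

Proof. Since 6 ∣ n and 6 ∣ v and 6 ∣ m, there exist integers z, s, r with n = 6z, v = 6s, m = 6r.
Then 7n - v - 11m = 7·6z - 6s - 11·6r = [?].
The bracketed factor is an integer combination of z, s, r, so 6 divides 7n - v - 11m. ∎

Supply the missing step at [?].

6(-11r - s + 7z)

Pull the common 6 out of every term: 7·6z - 6s - 11·6r = 6(-11r - s + 7z).
-11r - s + 7z is an integer, which exhibits the divisibility.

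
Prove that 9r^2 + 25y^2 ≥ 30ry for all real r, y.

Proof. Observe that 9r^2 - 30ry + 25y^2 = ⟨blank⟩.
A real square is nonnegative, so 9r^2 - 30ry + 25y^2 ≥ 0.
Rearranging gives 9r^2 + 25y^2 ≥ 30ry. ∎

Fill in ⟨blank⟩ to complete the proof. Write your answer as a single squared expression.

The leading and trailing coefficients are 3^2 and 5^2, and 30 = 2·3·5, so the trinomial is (3r - 5y)^2.
Hence 9r^2 - 30ry + 25y^2 ≥ 0.

(3r - 5y)^2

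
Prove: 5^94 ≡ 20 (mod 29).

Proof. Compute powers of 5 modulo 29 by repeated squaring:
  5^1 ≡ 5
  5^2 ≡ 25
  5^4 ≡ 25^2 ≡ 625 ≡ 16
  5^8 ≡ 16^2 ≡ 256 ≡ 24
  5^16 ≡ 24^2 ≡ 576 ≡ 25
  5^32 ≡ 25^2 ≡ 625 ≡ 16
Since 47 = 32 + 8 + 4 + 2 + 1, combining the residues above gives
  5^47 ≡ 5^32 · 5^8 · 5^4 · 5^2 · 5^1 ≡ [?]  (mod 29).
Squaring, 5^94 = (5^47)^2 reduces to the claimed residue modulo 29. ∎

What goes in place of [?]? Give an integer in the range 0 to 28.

22

5^32 · 5^8 · 5^4 · 5^2 · 5^1 ≡ 16 · 24 · 16 · 25 · 5 = 768000.
768000 mod 29 = 22, so 5^47 ≡ 22 (mod 29).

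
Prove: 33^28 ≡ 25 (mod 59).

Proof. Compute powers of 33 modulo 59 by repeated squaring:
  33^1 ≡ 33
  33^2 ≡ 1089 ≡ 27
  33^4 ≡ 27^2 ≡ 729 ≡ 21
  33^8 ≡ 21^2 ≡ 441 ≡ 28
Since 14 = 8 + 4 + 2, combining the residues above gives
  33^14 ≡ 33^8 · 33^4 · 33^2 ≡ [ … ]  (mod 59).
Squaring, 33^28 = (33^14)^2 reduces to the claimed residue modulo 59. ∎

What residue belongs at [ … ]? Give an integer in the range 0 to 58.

33^8 · 33^4 · 33^2 ≡ 28 · 21 · 27 = 15876.
15876 mod 59 = 5, so 33^14 ≡ 5 (mod 59).

5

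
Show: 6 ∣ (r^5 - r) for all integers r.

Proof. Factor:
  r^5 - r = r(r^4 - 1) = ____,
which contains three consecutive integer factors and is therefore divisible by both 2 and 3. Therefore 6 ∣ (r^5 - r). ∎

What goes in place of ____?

r^4 - 1 = (r^2 - 1)(r^2 + 1), and r^2 - 1 = (r-1)(r+1).
So r(r^4 - 1) = (r - 1)r(r + 1)(r^2 + 1).

(r - 1)r(r + 1)(r^2 + 1)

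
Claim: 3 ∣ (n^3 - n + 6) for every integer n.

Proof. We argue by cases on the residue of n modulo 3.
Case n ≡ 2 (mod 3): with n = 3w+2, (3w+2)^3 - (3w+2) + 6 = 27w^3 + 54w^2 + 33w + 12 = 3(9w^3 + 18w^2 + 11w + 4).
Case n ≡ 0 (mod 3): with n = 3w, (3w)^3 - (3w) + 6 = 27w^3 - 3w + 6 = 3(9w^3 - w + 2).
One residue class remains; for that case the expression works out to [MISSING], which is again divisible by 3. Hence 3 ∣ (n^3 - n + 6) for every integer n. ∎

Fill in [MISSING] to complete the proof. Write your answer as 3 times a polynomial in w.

3(9w^3 + 9w^2 + 2w + 2)

Only n ≡ 1 (mod 3) is unaccounted for. Put n = 3w+1:
(3w+1)^3 - (3w+1) + 6 expands to 27w^3 + 27w^2 + 6w + 6,
and factoring out 3 leaves 3(9w^3 + 9w^2 + 2w + 2).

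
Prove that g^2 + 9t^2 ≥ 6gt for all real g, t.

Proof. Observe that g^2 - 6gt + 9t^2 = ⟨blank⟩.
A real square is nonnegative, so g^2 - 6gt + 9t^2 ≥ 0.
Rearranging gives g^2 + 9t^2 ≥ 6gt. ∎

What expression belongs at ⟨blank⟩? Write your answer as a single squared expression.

(g - 3t)^2

The leading and trailing coefficients are 1^2 and 3^2, and 6 = 2·1·3, so the trinomial is (g - 3t)^2.
Hence g^2 - 6gt + 9t^2 ≥ 0.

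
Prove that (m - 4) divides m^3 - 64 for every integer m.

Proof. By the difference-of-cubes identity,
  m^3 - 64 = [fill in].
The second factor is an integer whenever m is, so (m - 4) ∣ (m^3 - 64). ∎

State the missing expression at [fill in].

Polynomial division of m^3 - 64 by m - 4 leaves remainder 0 and quotient m^2 + 4m + 16.
Hence m^3 - 64 = (m - 4)(m^2 + 4m + 16).

(m - 4)(m^2 + 4m + 16)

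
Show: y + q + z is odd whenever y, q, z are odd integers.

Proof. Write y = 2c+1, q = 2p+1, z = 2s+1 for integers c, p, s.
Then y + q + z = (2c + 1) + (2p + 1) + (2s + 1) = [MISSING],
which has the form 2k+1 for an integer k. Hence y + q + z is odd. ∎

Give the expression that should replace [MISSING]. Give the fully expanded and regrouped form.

2(c + p + s + 1) + 1

(2c + 1) + (2p + 1) + (2s + 1) = 2c + 2p + 2s + 3
= 2(c + p + s + 1) + 1.
Since c + p + s + 1 is an integer, the sum is of the form 2k+1 for an integer k.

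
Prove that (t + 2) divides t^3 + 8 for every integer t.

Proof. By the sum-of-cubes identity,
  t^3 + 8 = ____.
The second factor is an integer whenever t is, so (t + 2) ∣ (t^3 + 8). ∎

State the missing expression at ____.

a^3 + b^3 = (a + b)(a^2 - ab + b^2). With a = t, b = 2:
t^3 + 8 = (t + 2)(t^2 - 2t + 4).

(t + 2)(t^2 - 2t + 4)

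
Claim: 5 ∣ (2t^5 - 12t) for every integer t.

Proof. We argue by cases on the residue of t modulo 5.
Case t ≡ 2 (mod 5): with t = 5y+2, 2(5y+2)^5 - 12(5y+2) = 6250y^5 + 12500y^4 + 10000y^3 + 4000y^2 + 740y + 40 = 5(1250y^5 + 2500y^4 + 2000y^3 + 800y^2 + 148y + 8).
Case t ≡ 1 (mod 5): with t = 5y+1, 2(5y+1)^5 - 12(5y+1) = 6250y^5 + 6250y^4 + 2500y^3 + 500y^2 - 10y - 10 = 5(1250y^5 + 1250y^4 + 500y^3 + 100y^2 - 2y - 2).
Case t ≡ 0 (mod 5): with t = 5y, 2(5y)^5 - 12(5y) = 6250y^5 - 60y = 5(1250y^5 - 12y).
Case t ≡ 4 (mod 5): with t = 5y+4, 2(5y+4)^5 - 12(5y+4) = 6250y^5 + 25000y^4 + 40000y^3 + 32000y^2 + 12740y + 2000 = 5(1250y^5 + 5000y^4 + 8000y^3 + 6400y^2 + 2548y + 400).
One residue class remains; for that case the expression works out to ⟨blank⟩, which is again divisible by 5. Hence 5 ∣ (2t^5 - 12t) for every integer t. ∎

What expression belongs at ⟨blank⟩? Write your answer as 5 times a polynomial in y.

Only t ≡ 3 (mod 5) is unaccounted for. Put t = 5y+3:
2(5y+3)^5 - 12(5y+3) expands to 6250y^5 + 18750y^4 + 22500y^3 + 13500y^2 + 3990y + 450,
and factoring out 5 leaves 5(1250y^5 + 3750y^4 + 4500y^3 + 2700y^2 + 798y + 90).

5(1250y^5 + 3750y^4 + 4500y^3 + 2700y^2 + 798y + 90)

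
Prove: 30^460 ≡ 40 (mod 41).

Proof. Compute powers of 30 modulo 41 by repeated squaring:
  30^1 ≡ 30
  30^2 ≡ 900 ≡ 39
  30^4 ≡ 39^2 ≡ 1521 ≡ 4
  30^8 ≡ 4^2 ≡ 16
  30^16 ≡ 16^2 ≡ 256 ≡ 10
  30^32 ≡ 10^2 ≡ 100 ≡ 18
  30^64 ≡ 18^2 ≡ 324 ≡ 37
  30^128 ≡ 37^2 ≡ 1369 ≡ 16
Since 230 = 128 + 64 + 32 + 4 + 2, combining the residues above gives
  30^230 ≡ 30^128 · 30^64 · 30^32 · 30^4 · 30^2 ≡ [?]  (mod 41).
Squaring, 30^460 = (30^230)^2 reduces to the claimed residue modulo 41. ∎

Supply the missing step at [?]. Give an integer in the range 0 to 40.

30^128 · 30^64 · 30^32 · 30^4 · 30^2 ≡ 16 · 37 · 18 · 4 · 39 = 1662336.
1662336 mod 41 = 32, so 30^230 ≡ 32 (mod 41).

32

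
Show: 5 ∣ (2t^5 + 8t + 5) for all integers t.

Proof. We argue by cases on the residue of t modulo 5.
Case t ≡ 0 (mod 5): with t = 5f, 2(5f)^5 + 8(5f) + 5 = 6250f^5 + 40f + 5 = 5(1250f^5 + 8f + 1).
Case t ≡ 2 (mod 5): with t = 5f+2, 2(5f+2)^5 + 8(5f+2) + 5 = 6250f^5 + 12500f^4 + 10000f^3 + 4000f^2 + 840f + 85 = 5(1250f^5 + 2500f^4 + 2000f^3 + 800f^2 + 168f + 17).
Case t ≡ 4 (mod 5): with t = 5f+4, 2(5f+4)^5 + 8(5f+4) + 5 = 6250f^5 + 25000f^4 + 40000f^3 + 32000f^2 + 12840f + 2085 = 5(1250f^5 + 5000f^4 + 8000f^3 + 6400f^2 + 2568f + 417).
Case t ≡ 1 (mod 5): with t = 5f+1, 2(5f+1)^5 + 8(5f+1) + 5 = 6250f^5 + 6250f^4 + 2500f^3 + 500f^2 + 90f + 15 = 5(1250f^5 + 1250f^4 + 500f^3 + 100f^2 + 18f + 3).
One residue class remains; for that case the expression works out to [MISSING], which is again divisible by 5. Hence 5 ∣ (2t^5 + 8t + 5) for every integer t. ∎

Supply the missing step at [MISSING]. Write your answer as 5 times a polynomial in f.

Only t ≡ 3 (mod 5) is unaccounted for. Put t = 5f+3:
2(5f+3)^5 + 8(5f+3) + 5 expands to 6250f^5 + 18750f^4 + 22500f^3 + 13500f^2 + 4090f + 515,
and factoring out 5 leaves 5(1250f^5 + 3750f^4 + 4500f^3 + 2700f^2 + 818f + 103).

5(1250f^5 + 3750f^4 + 4500f^3 + 2700f^2 + 818f + 103)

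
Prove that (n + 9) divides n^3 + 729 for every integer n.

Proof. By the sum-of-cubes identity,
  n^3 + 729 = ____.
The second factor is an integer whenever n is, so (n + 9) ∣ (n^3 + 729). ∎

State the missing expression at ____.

a^3 + b^3 = (a + b)(a^2 - ab + b^2). With a = n, b = 9:
n^3 + 729 = (n + 9)(n^2 - 9n + 81).

(n + 9)(n^2 - 9n + 81)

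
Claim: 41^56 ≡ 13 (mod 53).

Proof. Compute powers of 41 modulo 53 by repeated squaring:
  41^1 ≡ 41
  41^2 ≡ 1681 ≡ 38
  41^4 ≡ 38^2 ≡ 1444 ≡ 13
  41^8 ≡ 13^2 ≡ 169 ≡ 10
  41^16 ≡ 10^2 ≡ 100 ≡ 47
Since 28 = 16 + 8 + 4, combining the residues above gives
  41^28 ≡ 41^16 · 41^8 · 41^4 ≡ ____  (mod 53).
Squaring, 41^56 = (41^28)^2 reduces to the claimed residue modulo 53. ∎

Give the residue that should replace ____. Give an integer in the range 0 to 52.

41^16 · 41^8 · 41^4 ≡ 47 · 10 · 13 = 6110.
6110 mod 53 = 15, so 41^28 ≡ 15 (mod 53).

15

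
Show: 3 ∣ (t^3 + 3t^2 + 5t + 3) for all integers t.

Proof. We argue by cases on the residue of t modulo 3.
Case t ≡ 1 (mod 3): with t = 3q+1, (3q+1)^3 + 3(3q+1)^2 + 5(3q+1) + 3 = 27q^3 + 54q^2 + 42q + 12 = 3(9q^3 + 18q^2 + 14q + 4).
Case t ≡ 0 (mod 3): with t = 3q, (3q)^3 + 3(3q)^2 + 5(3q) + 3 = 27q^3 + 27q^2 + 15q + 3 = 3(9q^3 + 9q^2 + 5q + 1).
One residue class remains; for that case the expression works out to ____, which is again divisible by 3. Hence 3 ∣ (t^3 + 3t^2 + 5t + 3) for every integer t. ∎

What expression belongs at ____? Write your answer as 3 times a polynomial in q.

The residues treated are {1, 0}, so the missing case is t ≡ 2 (mod 3); write t = 3q+2.
Then (3q+2)^3 + 3(3q+2)^2 + 5(3q+2) + 3 = 27q^3 + 81q^2 + 87q + 33 = 3(9q^3 + 27q^2 + 29q + 11).

3(9q^3 + 27q^2 + 29q + 11)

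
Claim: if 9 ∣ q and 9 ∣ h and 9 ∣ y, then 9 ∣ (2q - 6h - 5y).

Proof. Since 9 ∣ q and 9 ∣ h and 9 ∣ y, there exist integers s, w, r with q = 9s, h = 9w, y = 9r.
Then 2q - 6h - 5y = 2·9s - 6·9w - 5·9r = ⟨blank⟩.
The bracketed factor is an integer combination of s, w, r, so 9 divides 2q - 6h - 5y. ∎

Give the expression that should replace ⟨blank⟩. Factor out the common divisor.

Pull the common 9 out of every term: 2·9s - 6·9w - 5·9r = 9(-5r + 2s - 6w).
-5r + 2s - 6w is an integer, which exhibits the divisibility.

9(-5r + 2s - 6w)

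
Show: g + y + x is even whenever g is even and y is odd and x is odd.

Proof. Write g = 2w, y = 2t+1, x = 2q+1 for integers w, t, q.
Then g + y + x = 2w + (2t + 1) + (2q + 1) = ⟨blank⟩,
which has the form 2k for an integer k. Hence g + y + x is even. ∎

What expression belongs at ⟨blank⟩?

2w + (2t + 1) + (2q + 1) = 2q + 2t + 2w + 2
= 2(q + t + w + 1).
Since q + t + w + 1 is an integer, the sum is of the form 2k for an integer k.

2(q + t + w + 1)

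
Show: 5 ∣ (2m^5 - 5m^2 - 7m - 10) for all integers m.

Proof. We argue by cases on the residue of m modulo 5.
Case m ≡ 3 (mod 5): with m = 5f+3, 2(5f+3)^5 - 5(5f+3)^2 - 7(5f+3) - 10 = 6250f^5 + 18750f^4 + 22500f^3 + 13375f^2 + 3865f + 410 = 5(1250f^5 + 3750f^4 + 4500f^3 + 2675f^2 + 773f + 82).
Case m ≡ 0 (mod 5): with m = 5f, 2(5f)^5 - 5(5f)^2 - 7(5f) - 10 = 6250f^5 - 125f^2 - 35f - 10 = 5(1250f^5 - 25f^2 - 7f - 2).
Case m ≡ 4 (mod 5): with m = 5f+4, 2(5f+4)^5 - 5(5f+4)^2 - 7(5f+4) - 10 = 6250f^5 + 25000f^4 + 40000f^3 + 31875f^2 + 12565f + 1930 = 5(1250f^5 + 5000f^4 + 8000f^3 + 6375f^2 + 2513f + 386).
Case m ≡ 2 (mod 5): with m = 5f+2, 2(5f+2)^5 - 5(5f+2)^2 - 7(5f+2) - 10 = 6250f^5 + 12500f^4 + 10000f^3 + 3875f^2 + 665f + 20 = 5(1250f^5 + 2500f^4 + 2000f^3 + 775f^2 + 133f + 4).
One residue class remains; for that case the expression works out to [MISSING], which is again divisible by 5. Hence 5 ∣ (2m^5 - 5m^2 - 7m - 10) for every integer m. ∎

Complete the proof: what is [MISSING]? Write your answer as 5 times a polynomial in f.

The residues treated are {3, 0, 4, 2}, so the missing case is m ≡ 1 (mod 5); write m = 5f+1.
Then 2(5f+1)^5 - 5(5f+1)^2 - 7(5f+1) - 10 = 6250f^5 + 6250f^4 + 2500f^3 + 375f^2 - 35f - 20 = 5(1250f^5 + 1250f^4 + 500f^3 + 75f^2 - 7f - 4).

5(1250f^5 + 1250f^4 + 500f^3 + 75f^2 - 7f - 4)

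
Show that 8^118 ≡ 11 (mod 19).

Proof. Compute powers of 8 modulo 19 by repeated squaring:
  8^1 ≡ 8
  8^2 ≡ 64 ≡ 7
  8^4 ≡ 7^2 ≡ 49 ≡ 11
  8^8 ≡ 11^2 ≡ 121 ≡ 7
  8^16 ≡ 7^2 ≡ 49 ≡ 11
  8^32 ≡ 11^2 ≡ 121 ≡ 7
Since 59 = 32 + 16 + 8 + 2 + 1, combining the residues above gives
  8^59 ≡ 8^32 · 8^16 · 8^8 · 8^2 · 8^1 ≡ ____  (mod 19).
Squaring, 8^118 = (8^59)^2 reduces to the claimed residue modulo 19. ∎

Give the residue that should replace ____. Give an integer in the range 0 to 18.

8^32 · 8^16 · 8^8 · 8^2 · 8^1 ≡ 7 · 11 · 7 · 7 · 8 = 30184.
30184 mod 19 = 12, so 8^59 ≡ 12 (mod 19).

12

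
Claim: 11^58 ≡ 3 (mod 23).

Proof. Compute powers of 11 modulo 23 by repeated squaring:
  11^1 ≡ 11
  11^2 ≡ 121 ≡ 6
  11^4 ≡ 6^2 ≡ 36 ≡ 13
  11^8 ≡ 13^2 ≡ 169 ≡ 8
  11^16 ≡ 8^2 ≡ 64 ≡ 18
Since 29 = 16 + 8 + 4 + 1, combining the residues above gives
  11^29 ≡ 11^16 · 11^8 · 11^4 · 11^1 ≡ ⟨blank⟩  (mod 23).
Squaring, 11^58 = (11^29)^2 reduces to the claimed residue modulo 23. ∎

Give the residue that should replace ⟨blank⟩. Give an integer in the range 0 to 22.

11^16 · 11^8 · 11^4 · 11^1 ≡ 18 · 8 · 13 · 11 = 20592.
20592 mod 23 = 7, so 11^29 ≡ 7 (mod 23).

7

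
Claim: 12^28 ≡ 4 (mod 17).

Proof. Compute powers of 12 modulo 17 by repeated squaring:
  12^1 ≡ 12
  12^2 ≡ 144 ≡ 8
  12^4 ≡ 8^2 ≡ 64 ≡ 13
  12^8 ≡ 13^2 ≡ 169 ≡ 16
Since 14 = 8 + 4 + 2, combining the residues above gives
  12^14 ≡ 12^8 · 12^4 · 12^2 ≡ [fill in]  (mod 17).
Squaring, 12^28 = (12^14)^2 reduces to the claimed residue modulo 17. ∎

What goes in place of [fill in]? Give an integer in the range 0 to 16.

Multiply the listed residues: 16 · 13 · 8 = 208 → 1664.
Reducing modulo 17: 1664 = 97·17 + 15, so 12^14 ≡ 15.

15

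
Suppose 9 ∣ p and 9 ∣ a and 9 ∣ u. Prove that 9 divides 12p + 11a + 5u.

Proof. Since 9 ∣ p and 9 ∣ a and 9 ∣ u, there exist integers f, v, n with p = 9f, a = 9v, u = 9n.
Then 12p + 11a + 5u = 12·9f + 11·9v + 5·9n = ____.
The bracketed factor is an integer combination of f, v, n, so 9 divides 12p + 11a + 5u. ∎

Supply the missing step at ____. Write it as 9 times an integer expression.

9(12f + 5n + 11v)

Each term has a factor of 9: 12·9f + 11·9v + 5·9n = 9·(12f + 5n + 11v).
Since 12f + 5n + 11v is an integer, 9 ∣ (12p + 11a + 5u).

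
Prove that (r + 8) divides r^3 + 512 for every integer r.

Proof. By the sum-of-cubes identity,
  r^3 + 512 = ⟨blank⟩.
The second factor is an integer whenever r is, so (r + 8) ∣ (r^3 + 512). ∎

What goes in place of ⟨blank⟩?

Polynomial division of r^3 + 512 by r + 8 leaves remainder 0 and quotient r^2 - 8r + 64.
Hence r^3 + 512 = (r + 8)(r^2 - 8r + 64).

(r + 8)(r^2 - 8r + 64)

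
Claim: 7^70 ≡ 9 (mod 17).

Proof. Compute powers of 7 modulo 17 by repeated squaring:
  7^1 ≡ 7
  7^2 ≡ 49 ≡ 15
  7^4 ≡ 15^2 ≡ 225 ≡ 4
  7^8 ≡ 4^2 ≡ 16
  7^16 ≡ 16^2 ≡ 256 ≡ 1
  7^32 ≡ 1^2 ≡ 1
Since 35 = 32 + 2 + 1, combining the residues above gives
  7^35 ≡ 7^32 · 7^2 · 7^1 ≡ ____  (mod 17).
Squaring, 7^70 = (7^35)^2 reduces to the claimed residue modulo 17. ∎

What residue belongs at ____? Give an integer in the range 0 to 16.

3

Multiply the listed residues: 1 · 15 · 7 = 15 → 105.
Reducing modulo 17: 105 = 6·17 + 3, so 7^35 ≡ 3.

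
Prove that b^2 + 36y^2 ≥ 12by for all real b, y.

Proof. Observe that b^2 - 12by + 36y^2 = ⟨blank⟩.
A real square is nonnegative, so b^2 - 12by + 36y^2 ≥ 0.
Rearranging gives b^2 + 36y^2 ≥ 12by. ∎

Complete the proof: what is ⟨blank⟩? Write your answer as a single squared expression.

The leading and trailing coefficients are 1^2 and 6^2, and 12 = 2·1·6, so the trinomial is (b - 6y)^2.
Hence b^2 - 12by + 36y^2 ≥ 0.

(b - 6y)^2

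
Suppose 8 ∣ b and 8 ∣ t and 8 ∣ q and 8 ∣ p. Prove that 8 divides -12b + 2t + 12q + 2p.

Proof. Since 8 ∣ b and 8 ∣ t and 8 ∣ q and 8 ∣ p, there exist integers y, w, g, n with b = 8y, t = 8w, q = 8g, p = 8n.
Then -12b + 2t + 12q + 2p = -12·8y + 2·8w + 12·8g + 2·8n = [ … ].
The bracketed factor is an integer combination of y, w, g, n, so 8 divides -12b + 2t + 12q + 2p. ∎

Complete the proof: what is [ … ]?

Each term has a factor of 8: -12·8y + 2·8w + 12·8g + 2·8n = 8·(12g + 2n + 2w - 12y).
Since 12g + 2n + 2w - 12y is an integer, 8 ∣ (-12b + 2t + 12q + 2p).

8(12g + 2n + 2w - 12y)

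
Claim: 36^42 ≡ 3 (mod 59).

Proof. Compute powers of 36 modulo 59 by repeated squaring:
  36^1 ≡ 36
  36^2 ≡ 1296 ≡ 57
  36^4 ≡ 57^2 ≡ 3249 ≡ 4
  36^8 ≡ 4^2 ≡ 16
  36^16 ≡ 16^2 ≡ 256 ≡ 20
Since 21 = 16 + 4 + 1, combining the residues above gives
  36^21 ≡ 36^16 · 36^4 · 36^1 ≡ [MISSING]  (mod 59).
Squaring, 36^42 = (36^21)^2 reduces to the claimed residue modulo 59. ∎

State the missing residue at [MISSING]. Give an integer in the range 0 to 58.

Multiply the listed residues: 20 · 4 · 36 = 80 → 2880.
Reducing modulo 59: 2880 = 48·59 + 48, so 36^21 ≡ 48.

48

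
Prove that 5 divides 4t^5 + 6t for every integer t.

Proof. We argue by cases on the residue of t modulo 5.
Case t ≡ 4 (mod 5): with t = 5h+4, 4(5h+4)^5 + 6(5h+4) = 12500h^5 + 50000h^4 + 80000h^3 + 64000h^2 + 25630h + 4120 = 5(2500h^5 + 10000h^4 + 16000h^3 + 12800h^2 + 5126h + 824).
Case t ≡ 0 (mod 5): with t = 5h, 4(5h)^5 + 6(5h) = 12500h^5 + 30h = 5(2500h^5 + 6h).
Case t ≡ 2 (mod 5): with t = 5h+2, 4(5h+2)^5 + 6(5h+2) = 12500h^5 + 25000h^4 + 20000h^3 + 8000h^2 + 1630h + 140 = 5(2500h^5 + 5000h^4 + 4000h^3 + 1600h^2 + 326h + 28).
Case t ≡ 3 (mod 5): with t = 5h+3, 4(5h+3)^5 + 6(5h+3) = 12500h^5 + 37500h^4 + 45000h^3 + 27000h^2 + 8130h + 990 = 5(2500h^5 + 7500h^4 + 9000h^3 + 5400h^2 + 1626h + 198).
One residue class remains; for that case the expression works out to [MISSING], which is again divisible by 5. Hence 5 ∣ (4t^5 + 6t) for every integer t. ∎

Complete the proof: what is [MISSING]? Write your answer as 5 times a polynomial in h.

The residues treated are {4, 0, 2, 3}, so the missing case is t ≡ 1 (mod 5); write t = 5h+1.
Then 4(5h+1)^5 + 6(5h+1) = 12500h^5 + 12500h^4 + 5000h^3 + 1000h^2 + 130h + 10 = 5(2500h^5 + 2500h^4 + 1000h^3 + 200h^2 + 26h + 2).

5(2500h^5 + 2500h^4 + 1000h^3 + 200h^2 + 26h + 2)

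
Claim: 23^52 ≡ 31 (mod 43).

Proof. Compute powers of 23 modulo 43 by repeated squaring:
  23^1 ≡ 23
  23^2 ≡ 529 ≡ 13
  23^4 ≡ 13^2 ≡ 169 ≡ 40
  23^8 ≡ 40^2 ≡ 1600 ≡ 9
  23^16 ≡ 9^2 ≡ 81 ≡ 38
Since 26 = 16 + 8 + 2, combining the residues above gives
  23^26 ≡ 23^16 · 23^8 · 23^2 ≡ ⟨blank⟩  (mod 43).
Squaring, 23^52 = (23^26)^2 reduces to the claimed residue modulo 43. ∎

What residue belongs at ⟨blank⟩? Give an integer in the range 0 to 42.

Multiply the listed residues: 38 · 9 · 13 = 342 → 4446.
Reducing modulo 43: 4446 = 103·43 + 17, so 23^26 ≡ 17.

17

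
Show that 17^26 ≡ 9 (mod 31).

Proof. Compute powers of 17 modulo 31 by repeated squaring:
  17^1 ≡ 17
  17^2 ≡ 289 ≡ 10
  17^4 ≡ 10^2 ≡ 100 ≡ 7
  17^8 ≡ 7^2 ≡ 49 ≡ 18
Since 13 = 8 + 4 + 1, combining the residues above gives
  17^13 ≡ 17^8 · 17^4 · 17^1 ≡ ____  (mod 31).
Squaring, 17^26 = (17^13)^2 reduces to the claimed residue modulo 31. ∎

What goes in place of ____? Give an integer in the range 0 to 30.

Multiply the listed residues: 18 · 7 · 17 = 126 → 2142.
Reducing modulo 31: 2142 = 69·31 + 3, so 17^13 ≡ 3.

3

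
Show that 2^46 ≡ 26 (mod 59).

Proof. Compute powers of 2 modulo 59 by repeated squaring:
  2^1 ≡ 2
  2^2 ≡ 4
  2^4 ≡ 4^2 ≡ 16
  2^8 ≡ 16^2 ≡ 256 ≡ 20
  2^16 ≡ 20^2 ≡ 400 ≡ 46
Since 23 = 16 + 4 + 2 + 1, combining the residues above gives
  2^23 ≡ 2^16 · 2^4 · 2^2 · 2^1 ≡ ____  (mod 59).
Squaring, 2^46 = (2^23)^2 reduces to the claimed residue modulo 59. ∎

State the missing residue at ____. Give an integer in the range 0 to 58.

2^16 · 2^4 · 2^2 · 2^1 ≡ 46 · 16 · 4 · 2 = 5888.
5888 mod 59 = 47, so 2^23 ≡ 47 (mod 59).

47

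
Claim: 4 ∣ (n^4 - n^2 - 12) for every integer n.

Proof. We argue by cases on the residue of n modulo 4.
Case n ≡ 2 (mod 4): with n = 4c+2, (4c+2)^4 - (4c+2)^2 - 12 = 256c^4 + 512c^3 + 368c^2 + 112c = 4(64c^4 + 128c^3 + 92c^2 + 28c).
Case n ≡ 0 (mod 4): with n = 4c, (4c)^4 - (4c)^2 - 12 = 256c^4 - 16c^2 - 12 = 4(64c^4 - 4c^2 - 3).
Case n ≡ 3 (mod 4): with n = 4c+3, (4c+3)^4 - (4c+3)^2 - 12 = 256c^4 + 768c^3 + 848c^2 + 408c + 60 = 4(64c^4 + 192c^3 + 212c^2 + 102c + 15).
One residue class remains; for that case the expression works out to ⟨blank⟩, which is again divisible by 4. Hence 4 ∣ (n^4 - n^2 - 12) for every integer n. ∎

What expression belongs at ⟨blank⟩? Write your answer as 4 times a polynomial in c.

4(64c^4 + 64c^3 + 20c^2 + 2c - 3)

The residues treated are {2, 0, 3}, so the missing case is n ≡ 1 (mod 4); write n = 4c+1.
Then (4c+1)^4 - (4c+1)^2 - 12 = 256c^4 + 256c^3 + 80c^2 + 8c - 12 = 4(64c^4 + 64c^3 + 20c^2 + 2c - 3).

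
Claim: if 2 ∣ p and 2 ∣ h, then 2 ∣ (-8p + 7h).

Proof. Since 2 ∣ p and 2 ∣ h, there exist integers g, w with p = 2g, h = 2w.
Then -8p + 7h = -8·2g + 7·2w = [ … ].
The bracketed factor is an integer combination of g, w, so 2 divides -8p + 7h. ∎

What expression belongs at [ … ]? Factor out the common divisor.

2(-8g + 7w)

Pull the common 2 out of every term: -8·2g + 7·2w = 2(-8g + 7w).
-8g + 7w is an integer, which exhibits the divisibility.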